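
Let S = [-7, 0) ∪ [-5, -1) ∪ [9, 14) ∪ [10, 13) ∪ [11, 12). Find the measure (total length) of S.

Merged: [-7, 0), [9, 14).
Lengths: 7 + 5 = 12.

12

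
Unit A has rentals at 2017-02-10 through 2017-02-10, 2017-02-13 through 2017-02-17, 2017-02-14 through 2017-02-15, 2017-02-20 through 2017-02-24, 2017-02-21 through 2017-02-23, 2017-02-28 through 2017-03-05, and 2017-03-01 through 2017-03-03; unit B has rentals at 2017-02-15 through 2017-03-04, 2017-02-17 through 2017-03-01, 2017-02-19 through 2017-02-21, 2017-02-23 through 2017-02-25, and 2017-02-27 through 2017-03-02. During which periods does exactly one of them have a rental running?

First set merges to 2017-02-10 through 2017-02-10, 2017-02-13 through 2017-02-17, 2017-02-20 through 2017-02-24, 2017-02-28 through 2017-03-05.
Second set merges to 2017-02-15 through 2017-03-04.
Only in the first: 2017-02-10 through 2017-02-10, 2017-02-13 through 2017-02-14, 2017-03-05 through 2017-03-05.
Only in the second: 2017-02-18 through 2017-02-19, 2017-02-25 through 2017-02-27.
Together these are the periods covered by exactly one.

2017-02-10 through 2017-02-10, 2017-02-13 through 2017-02-14, 2017-02-18 through 2017-02-19, 2017-02-25 through 2017-02-27, 2017-03-05 through 2017-03-05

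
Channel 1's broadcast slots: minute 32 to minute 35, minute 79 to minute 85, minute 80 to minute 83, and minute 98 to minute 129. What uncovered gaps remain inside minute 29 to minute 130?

The merged coverage is minute 32 to minute 35, minute 79 to minute 85, minute 98 to minute 129.
Complement within minute 29 to minute 130: minute 29 to minute 32, minute 35 to minute 79, minute 85 to minute 98, minute 129 to minute 130.

minute 29 to minute 32, minute 35 to minute 79, minute 85 to minute 98, minute 129 to minute 130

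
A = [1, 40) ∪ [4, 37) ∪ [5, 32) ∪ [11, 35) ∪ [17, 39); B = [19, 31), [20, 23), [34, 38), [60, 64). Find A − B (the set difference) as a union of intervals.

First set merges to [1, 40).
Second set merges to [19, 31), [34, 38), [60, 64).
[1, 40) minus B → [1, 19), [31, 34), [38, 40).

[1, 19) ∪ [31, 34) ∪ [38, 40)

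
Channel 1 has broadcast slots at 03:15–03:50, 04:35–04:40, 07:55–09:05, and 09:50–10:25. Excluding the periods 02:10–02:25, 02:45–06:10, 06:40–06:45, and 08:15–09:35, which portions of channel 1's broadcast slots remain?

03:15-03:50: entirely removed.
04:35-04:40: entirely removed.
07:55-09:05 \ B = 07:55-08:15.
09:50-10:25: nothing removed.

07:55-08:15, 09:50-10:25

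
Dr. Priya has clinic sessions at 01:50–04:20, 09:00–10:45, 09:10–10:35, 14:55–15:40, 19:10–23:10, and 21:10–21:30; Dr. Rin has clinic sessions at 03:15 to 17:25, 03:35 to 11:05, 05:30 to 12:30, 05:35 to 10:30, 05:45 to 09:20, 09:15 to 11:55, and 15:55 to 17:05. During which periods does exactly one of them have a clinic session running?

First set merges to 01:50–04:20, 09:00–10:45, 14:55–15:40, 19:10–23:10.
Second set merges to 03:15–17:25.
A \ B = 01:50–03:15, 19:10–23:10.
B \ A = 04:20–09:00, 10:45–14:55, 15:40–17:25.
Union of the two gives the symmetric difference.

01:50–03:15, 04:20–09:00, 10:45–14:55, 15:40–17:25, 19:10–23:10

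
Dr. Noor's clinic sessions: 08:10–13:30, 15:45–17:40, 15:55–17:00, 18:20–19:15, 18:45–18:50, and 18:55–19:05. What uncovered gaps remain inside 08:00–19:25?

The merged coverage is 08:10–13:30, 15:45–17:40, 18:20–19:15.
Complement within 08:00–19:25: 08:00–08:10, 13:30–15:45, 17:40–18:20, 19:15–19:25.

08:00–08:10, 13:30–15:45, 17:40–18:20, 19:15–19:25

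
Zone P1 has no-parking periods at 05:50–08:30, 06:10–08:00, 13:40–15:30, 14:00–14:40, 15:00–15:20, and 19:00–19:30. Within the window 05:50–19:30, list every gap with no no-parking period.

08:30–13:40, 15:30–19:00

The merged coverage is 05:50–08:30, 13:40–15:30, 19:00–19:30.
Gaps within 05:50–19:30: 08:30–13:40, 15:30–19:00.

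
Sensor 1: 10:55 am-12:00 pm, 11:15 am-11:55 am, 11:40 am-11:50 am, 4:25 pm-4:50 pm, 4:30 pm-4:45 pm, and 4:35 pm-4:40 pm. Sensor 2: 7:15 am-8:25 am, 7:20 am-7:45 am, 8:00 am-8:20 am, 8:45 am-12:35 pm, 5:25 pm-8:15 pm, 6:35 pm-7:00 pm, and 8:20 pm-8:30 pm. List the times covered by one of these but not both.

Merge the first list: 10:55 am–12:00 pm, 4:25 pm–4:50 pm.
Merge the second list: 7:15 am–8:25 am, 8:45 am–12:35 pm, 5:25 pm–8:15 pm, 8:20 pm–8:30 pm.
Only in the first: 4:25 pm–4:50 pm.
Only in the second: 7:15 am–8:25 am, 8:45 am–10:55 am, 12:00 pm–12:35 pm, 5:25 pm–8:15 pm, 8:20 pm–8:30 pm.
Together these are the periods covered by exactly one.

7:15 am–8:25 am, 8:45 am–10:55 am, 12:00 pm–12:35 pm, 4:25 pm–4:50 pm, 5:25 pm–8:15 pm, 8:20 pm–8:30 pm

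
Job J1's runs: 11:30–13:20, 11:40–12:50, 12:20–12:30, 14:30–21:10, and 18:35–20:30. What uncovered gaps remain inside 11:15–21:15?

11:15-11:30, 13:20-14:30, 21:10-21:15

Covered (merged): 11:30-13:20, 14:30-21:10.
Uncovered inside 11:15-21:15: 11:15-11:30, 13:20-14:30, 21:10-21:15.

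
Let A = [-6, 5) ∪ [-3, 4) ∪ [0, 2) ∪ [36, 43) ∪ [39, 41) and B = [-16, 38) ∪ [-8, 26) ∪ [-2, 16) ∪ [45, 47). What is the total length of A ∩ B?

13

First set merges to [-6, 5), [36, 43).
Second set merges to [-16, 38), [45, 47).
A ∩ B = [-6, 5), [36, 38).
Total: 11 + 2 = 13.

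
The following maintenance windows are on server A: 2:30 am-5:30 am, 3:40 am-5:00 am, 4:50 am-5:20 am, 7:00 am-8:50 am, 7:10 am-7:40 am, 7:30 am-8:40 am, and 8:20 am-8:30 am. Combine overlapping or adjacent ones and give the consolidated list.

2:30 am–5:30 am, 7:00 am–8:50 am

3:40 am–5:00 am overlaps/touches 2:30 am–5:30 am → extend to 2:30 am–5:30 am.
4:50 am–5:20 am overlaps/touches 2:30 am–5:30 am → extend to 2:30 am–5:30 am.
7:00 am–8:50 am is disjoint → start new block.
7:10 am–7:40 am overlaps/touches 7:00 am–8:50 am → extend to 7:00 am–8:50 am.
7:30 am–8:40 am overlaps/touches 7:00 am–8:50 am → extend to 7:00 am–8:50 am.
8:20 am–8:30 am overlaps/touches 7:00 am–8:50 am → extend to 7:00 am–8:50 am.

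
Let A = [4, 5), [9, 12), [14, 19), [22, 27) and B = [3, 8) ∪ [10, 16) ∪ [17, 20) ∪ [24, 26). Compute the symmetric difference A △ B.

[3, 4) ∪ [5, 8) ∪ [9, 10) ∪ [12, 14) ∪ [16, 17) ∪ [19, 20) ∪ [22, 24) ∪ [26, 27)

A \ B = [9, 10), [16, 17), [22, 24), [26, 27).
B \ A = [3, 4), [5, 8), [12, 14), [19, 20).
Union of the two gives the symmetric difference.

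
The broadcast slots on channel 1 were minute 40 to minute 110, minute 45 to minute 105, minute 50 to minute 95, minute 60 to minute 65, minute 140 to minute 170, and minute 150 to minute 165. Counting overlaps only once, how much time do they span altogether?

Merged: minute 40 to minute 110, minute 140 to minute 170.
Lengths: 70 minutes + 30 minutes = 100 minutes.

100 minutes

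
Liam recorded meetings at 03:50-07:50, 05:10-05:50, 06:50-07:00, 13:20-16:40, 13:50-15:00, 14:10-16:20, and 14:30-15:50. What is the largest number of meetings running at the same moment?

Sweep endpoints in order; track running count of active intervals.
Peak of 4 reached at 14:30.

4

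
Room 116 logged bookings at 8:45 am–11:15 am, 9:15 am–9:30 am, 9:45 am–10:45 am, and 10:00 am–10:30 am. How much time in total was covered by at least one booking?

Merged: 8:45 am–11:15 am.
Length: 2 h 30 min.

2 h 30 min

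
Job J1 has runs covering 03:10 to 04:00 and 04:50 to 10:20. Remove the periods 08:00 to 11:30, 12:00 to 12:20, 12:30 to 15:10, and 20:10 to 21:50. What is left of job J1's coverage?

03:10-04:00: nothing removed.
04:50-10:20 \ B = 04:50-08:00.

03:10-04:00, 04:50-08:00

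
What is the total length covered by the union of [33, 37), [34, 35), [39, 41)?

6

Merged: [33, 37), [39, 41).
Lengths: 4 + 2 = 6.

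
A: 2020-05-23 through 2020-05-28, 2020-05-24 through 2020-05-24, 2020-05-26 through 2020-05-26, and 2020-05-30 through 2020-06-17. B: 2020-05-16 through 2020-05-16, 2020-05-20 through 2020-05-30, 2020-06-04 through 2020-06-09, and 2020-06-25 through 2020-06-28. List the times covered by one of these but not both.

A, merged: 2020-05-23 through 2020-05-28, 2020-05-30 through 2020-06-17.
Only in the first: 2020-05-31 through 2020-06-03, 2020-06-10 through 2020-06-17.
Only in the second: 2020-05-16 through 2020-05-16, 2020-05-20 through 2020-05-22, 2020-05-29 through 2020-05-29, 2020-06-25 through 2020-06-28.
Together these are the periods covered by exactly one.

2020-05-16 through 2020-05-16, 2020-05-20 through 2020-05-22, 2020-05-29 through 2020-05-29, 2020-05-31 through 2020-06-03, 2020-06-10 through 2020-06-17, 2020-06-25 through 2020-06-28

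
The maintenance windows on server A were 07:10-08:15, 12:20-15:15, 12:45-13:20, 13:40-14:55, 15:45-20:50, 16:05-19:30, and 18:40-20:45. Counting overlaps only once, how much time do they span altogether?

Merged: 07:10–08:15, 12:20–15:15, 15:45–20:50.
Lengths: 1 h 5 min + 2 h 55 min + 5 h 5 min = 9 h 5 min.

9 h 5 min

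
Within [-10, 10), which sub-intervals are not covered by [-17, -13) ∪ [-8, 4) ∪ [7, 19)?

The merged coverage is [-17, -13), [-8, 4), [7, 19).
Uncovered inside [-10, 10): [-10, -8), [4, 7).

[-10, -8) ∪ [4, 7)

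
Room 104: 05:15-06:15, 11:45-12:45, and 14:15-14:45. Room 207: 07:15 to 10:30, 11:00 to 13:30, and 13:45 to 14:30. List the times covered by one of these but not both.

A \ B = 05:15–06:15, 14:30–14:45.
B \ A = 07:15–10:30, 11:00–11:45, 12:45–13:30, 13:45–14:15.
Union of the two gives the symmetric difference.

05:15–06:15, 07:15–10:30, 11:00–11:45, 12:45–13:30, 13:45–14:15, 14:30–14:45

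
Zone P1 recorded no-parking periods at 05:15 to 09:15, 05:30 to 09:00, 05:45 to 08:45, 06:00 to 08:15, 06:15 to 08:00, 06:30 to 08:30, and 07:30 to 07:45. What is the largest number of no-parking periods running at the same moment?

Walk the sorted start/end points keeping a running depth.
The depth first hits 7 at 07:30.

7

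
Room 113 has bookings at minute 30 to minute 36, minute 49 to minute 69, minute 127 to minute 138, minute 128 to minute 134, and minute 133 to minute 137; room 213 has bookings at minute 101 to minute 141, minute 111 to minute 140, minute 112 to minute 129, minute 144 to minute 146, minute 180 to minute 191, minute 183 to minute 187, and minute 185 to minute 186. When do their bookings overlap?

minute 127 to minute 138

A, merged: minute 30 to minute 36, minute 49 to minute 69, minute 127 to minute 138.
B, merged: minute 101 to minute 141, minute 144 to minute 146, minute 180 to minute 191.
minute 30 to minute 36 falls entirely outside B.
minute 49 to minute 69 falls entirely outside B.
minute 127 to minute 138 overlaps B on minute 127 to minute 138.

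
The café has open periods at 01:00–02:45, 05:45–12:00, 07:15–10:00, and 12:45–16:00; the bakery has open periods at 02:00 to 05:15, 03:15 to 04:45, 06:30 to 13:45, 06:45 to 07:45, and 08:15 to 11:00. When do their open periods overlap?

02:00-02:45, 06:30-12:00, 12:45-13:45

A, merged: 01:00-02:45, 05:45-12:00, 12:45-16:00.
B, merged: 02:00-05:15, 06:30-13:45.
01:00-02:45 meets the second set on 02:00-02:45.
05:45-12:00 meets the second set on 06:30-12:00.
12:45-16:00 meets the second set on 12:45-13:45.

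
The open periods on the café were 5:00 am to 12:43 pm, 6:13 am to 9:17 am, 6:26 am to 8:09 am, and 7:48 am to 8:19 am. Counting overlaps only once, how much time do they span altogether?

Merged: 5:00 am-12:43 pm.
Length: 7 h 43 min.

7 h 43 min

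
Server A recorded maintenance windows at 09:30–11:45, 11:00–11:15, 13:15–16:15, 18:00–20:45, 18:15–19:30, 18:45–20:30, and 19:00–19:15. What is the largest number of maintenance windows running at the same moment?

At 19:00, 4 of the intervals are simultaneously active.
No point has more.

4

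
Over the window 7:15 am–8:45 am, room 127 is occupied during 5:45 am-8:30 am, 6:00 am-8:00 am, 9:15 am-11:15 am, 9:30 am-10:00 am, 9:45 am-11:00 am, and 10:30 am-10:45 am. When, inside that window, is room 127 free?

8:30 am-8:45 am

After merging, the occupied span is 5:45 am-8:30 am, 9:15 am-11:15 am.
Complement within 7:15 am-8:45 am: 8:30 am-8:45 am.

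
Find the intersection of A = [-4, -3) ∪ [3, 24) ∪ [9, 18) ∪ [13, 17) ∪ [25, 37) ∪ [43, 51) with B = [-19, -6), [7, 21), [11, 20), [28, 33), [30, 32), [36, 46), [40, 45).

First set merges to [-4, -3), [3, 24), [25, 37), [43, 51).
Second set merges to [-19, -6), [7, 21), [28, 33), [36, 46).
[-4, -3) meets no B interval.
[3, 24) ∩ B → [7, 21).
[25, 37) ∩ B → [28, 33), [36, 37).
[43, 51) ∩ B → [43, 46).

[7, 21) ∪ [28, 33) ∪ [36, 37) ∪ [43, 46)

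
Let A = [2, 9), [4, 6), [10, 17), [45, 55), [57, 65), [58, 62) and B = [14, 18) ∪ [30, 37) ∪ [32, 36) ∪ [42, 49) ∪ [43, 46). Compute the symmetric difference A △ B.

A, merged: [2, 9), [10, 17), [45, 55), [57, 65).
B, merged: [14, 18), [30, 37), [42, 49).
A \ B = [2, 9), [10, 14), [49, 55), [57, 65).
B \ A = [17, 18), [30, 37), [42, 45).
Union of the two gives the symmetric difference.

[2, 9) ∪ [10, 14) ∪ [17, 18) ∪ [30, 37) ∪ [42, 45) ∪ [49, 55) ∪ [57, 65)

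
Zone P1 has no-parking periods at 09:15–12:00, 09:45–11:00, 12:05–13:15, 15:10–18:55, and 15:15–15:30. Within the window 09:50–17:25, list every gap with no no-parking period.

12:00–12:05, 13:15–15:10

After merging, the occupied span is 09:15–12:00, 12:05–13:15, 15:10–18:55.
Gaps within 09:50–17:25: 12:00–12:05, 13:15–15:10.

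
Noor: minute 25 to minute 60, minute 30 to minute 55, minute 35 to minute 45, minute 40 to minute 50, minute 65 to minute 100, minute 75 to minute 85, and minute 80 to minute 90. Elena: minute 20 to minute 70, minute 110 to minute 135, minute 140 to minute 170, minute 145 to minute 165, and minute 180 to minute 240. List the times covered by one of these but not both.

A, merged: minute 25 to minute 60, minute 65 to minute 100.
B, merged: minute 20 to minute 70, minute 110 to minute 135, minute 140 to minute 170, minute 180 to minute 240.
A but not B: minute 70 to minute 100.
B but not A: minute 20 to minute 25, minute 60 to minute 65, minute 110 to minute 135, minute 140 to minute 170, minute 180 to minute 240.
Combining gives A △ B.

minute 20 to minute 25, minute 60 to minute 65, minute 70 to minute 100, minute 110 to minute 135, minute 140 to minute 170, minute 180 to minute 240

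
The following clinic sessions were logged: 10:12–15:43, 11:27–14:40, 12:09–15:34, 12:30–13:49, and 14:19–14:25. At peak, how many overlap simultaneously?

4

Walk the sorted start/end points keeping a running depth.
The depth first hits 4 at 12:30.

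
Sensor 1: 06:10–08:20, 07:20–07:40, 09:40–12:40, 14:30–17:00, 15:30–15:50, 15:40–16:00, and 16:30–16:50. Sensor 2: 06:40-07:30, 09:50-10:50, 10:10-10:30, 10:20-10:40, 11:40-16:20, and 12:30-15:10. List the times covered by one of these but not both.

06:10-06:40, 07:30-08:20, 09:40-09:50, 10:50-11:40, 12:40-14:30, 16:20-17:00

Merge the first list: 06:10-08:20, 09:40-12:40, 14:30-17:00.
Merge the second list: 06:40-07:30, 09:50-10:50, 11:40-16:20.
A \ B = 06:10-06:40, 07:30-08:20, 09:40-09:50, 10:50-11:40, 16:20-17:00.
B \ A = 12:40-14:30.
Union of the two gives the symmetric difference.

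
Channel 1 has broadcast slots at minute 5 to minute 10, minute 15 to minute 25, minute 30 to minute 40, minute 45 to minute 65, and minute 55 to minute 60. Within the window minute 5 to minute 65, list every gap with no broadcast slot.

The merged coverage is minute 5 to minute 10, minute 15 to minute 25, minute 30 to minute 40, minute 45 to minute 65.
Complement within minute 5 to minute 65: minute 10 to minute 15, minute 25 to minute 30, minute 40 to minute 45.

minute 10 to minute 15, minute 25 to minute 30, minute 40 to minute 45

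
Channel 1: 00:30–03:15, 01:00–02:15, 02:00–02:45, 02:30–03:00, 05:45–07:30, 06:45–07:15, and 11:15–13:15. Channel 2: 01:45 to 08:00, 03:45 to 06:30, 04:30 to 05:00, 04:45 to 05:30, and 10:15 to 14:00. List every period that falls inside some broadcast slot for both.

01:45–03:15, 05:45–07:30, 11:15–13:15

A, merged: 00:30–03:15, 05:45–07:30, 11:15–13:15.
B, merged: 01:45–08:00, 10:15–14:00.
00:30–03:15 overlaps B on 01:45–03:15.
05:45–07:30 overlaps B on 05:45–07:30.
11:15–13:15 overlaps B on 11:15–13:15.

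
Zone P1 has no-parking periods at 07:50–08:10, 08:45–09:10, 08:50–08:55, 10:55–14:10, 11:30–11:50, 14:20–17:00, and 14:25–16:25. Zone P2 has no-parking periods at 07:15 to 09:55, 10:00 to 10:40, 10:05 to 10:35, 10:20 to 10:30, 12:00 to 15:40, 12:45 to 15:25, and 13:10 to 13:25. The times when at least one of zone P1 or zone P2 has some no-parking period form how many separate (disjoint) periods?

3

Merge the first list: 07:50–08:10, 08:45–09:10, 10:55–14:10, 14:20–17:00.
Merge the second list: 07:15–09:55, 10:00–10:40, 12:00–15:40.
A ∪ B = 07:15–09:55, 10:00–10:40, 10:55–17:00.
That is 3 disjoint pieces.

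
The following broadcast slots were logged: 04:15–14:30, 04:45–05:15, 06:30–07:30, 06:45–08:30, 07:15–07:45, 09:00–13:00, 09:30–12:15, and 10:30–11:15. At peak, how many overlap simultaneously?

4

Walk the sorted start/end points keeping a running depth.
The depth first hits 4 at 07:15.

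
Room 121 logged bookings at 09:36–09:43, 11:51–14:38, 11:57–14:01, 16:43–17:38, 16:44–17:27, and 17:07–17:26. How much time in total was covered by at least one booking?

3 h 49 min

Merged: 09:36–09:43, 11:51–14:38, 16:43–17:38.
Lengths: 7 min + 2 h 47 min + 55 min = 3 h 49 min.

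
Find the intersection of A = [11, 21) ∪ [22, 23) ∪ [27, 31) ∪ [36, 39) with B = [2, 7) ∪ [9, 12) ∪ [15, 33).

[11, 12) ∪ [15, 21) ∪ [22, 23) ∪ [27, 31)

[11, 21) overlaps B on [11, 12), [15, 21).
[22, 23) overlaps B on [22, 23).
[27, 31) overlaps B on [27, 31).
[36, 39) falls entirely outside B.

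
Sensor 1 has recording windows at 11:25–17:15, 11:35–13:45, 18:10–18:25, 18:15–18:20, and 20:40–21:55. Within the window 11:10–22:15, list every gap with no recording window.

After merging, the occupied span is 11:25-17:15, 18:10-18:25, 20:40-21:55.
Gaps within 11:10-22:15: 11:10-11:25, 17:15-18:10, 18:25-20:40, 21:55-22:15.

11:10-11:25, 17:15-18:10, 18:25-20:40, 21:55-22:15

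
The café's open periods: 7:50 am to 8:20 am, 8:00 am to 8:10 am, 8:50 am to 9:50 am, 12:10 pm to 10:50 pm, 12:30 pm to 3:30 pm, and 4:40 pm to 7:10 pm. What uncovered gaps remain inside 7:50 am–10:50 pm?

8:20 am–8:50 am, 9:50 am–12:10 pm

The merged coverage is 7:50 am–8:20 am, 8:50 am–9:50 am, 12:10 pm–10:50 pm.
Complement within 7:50 am–10:50 pm: 8:20 am–8:50 am, 9:50 am–12:10 pm.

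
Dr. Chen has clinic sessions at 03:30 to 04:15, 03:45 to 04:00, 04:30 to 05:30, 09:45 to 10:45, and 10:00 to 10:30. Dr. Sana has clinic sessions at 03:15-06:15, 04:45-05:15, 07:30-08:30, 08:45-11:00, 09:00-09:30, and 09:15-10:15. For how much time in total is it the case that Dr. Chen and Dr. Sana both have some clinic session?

A, merged: 03:30–04:15, 04:30–05:30, 09:45–10:45.
B, merged: 03:15–06:15, 07:30–08:30, 08:45–11:00.
A ∩ B = 03:30–04:15, 04:30–05:30, 09:45–10:45.
Total: 45 min + 1 h + 1 h = 2 h 45 min.

2 h 45 min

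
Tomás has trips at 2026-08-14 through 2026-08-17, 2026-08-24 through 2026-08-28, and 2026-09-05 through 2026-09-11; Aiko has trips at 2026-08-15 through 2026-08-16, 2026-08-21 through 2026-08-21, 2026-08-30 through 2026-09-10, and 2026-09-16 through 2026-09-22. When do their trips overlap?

2026-08-14 through 2026-08-17 ∩ B → 2026-08-15 through 2026-08-16.
2026-08-24 through 2026-08-28 meets no B interval.
2026-09-05 through 2026-09-11 ∩ B → 2026-09-05 through 2026-09-10.

2026-08-15 through 2026-08-16, 2026-09-05 through 2026-09-10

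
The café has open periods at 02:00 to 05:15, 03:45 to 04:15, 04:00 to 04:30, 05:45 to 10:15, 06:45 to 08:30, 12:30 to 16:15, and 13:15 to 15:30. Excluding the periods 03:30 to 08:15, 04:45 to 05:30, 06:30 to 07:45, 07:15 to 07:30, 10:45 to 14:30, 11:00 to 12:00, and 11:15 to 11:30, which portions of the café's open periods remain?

02:00-03:30, 08:15-10:15, 14:30-16:15

A, merged: 02:00-05:15, 05:45-10:15, 12:30-16:15.
B, merged: 03:30-08:15, 10:45-14:30.
02:00-05:15 with B removed leaves 02:00-03:30.
05:45-10:15 with B removed leaves 08:15-10:15.
12:30-16:15 with B removed leaves 14:30-16:15.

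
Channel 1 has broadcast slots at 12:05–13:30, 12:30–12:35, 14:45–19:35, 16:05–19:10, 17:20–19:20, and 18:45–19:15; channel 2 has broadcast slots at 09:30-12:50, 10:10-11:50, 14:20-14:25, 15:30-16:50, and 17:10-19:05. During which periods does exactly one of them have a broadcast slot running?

09:30-12:05, 12:50-13:30, 14:20-14:25, 14:45-15:30, 16:50-17:10, 19:05-19:35

Merge the first list: 12:05-13:30, 14:45-19:35.
Merge the second list: 09:30-12:50, 14:20-14:25, 15:30-16:50, 17:10-19:05.
A but not B: 12:50-13:30, 14:45-15:30, 16:50-17:10, 19:05-19:35.
B but not A: 09:30-12:05, 14:20-14:25.
Combining gives A △ B.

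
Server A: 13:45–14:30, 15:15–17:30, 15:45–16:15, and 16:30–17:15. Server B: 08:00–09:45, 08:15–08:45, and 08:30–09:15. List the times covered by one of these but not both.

08:00–09:45, 13:45–14:30, 15:15–17:30

A, merged: 13:45–14:30, 15:15–17:30.
B, merged: 08:00–09:45.
Only in the first: 13:45–14:30, 15:15–17:30.
Only in the second: 08:00–09:45.
Together these are the periods covered by exactly one.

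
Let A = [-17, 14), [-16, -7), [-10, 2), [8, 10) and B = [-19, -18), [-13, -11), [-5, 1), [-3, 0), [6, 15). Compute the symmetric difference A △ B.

A, merged: [-17, 14).
B, merged: [-19, -18), [-13, -11), [-5, 1), [6, 15).
A but not B: [-17, -13), [-11, -5), [1, 6).
B but not A: [-19, -18), [14, 15).
Combining gives A △ B.

[-19, -18) ∪ [-17, -13) ∪ [-11, -5) ∪ [1, 6) ∪ [14, 15)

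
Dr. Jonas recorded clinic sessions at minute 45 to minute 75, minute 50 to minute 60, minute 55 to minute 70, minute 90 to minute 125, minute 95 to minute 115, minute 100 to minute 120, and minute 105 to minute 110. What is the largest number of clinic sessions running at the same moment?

4

Walk the sorted start/end points keeping a running depth.
The depth first hits 4 at minute 105.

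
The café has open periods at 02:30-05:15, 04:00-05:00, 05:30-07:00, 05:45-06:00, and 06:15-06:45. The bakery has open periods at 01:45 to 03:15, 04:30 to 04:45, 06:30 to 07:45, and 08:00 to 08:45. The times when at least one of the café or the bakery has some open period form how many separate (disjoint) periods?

A, merged: 02:30-05:15, 05:30-07:00.
A ∪ B = 01:45-05:15, 05:30-07:45, 08:00-08:45.
That is 3 disjoint pieces.

3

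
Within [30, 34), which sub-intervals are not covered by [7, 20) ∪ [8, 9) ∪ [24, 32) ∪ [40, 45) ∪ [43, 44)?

[32, 34)

Covered (merged): [7, 20), [24, 32), [40, 45).
Complement within [30, 34): [32, 34).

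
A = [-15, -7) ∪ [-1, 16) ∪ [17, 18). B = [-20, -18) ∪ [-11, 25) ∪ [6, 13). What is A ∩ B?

[-11, -7) ∪ [-1, 16) ∪ [17, 18)

Second set merges to [-20, -18), [-11, 25).
[-15, -7) ∩ B → [-11, -7).
[-1, 16) ∩ B → [-1, 16).
[17, 18) ∩ B → [17, 18).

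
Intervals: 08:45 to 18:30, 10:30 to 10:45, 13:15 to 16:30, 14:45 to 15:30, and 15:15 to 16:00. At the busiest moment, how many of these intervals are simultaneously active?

4

At 15:15, 4 of the intervals are simultaneously active.
No point has more.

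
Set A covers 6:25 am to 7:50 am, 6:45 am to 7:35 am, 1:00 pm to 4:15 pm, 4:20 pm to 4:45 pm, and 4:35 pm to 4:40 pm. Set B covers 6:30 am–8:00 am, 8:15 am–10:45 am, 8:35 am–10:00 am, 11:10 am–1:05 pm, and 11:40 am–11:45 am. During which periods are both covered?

6:30 am-7:50 am, 1:00 pm-1:05 pm

A, merged: 6:25 am-7:50 am, 1:00 pm-4:15 pm, 4:20 pm-4:45 pm.
B, merged: 6:30 am-8:00 am, 8:15 am-10:45 am, 11:10 am-1:05 pm.
6:25 am-7:50 am overlaps B on 6:30 am-7:50 am.
1:00 pm-4:15 pm overlaps B on 1:00 pm-1:05 pm.
4:20 pm-4:45 pm falls entirely outside B.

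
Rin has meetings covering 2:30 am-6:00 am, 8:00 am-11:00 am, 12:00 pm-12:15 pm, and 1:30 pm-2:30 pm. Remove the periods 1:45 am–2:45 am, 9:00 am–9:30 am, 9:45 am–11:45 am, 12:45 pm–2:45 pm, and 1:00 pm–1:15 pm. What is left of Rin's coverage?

2:45 am–6:00 am, 8:00 am–9:00 am, 9:30 am–9:45 am, 12:00 pm–12:15 pm

B, merged: 1:45 am–2:45 am, 9:00 am–9:30 am, 9:45 am–11:45 am, 12:45 pm–2:45 pm.
2:30 am–6:00 am with B removed leaves 2:45 am–6:00 am.
8:00 am–11:00 am with B removed leaves 8:00 am–9:00 am, 9:30 am–9:45 am.
12:00 pm–12:15 pm is untouched.
1:30 pm–2:30 pm lies entirely inside B → drops out.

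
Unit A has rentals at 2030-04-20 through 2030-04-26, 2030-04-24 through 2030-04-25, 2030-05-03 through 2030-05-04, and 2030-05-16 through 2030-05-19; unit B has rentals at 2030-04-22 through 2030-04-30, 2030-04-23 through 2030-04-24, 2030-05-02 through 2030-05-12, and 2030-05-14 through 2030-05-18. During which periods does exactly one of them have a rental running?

2030-04-20 through 2030-04-21, 2030-04-27 through 2030-04-30, 2030-05-02 through 2030-05-02, 2030-05-05 through 2030-05-12, 2030-05-14 through 2030-05-15, 2030-05-19 through 2030-05-19

A, merged: 2030-04-20 through 2030-04-26, 2030-05-03 through 2030-05-04, 2030-05-16 through 2030-05-19.
B, merged: 2030-04-22 through 2030-04-30, 2030-05-02 through 2030-05-12, 2030-05-14 through 2030-05-18.
A \ B = 2030-04-20 through 2030-04-21, 2030-05-19 through 2030-05-19.
B \ A = 2030-04-27 through 2030-04-30, 2030-05-02 through 2030-05-02, 2030-05-05 through 2030-05-12, 2030-05-14 through 2030-05-15.
Union of the two gives the symmetric difference.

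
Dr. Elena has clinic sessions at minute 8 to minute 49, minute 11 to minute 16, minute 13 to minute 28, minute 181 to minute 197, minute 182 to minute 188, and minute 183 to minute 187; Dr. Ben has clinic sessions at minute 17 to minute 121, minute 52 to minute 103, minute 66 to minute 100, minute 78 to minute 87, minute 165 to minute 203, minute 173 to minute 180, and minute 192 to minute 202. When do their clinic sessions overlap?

First set merges to minute 8 to minute 49, minute 181 to minute 197.
Second set merges to minute 17 to minute 121, minute 165 to minute 203.
minute 8 to minute 49 ∩ B → minute 17 to minute 49.
minute 181 to minute 197 ∩ B → minute 181 to minute 197.

minute 17 to minute 49, minute 181 to minute 197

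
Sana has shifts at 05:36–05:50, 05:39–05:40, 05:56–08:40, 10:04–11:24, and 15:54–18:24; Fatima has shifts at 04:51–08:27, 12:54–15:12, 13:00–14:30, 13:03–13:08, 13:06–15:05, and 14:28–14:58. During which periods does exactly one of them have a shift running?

04:51–05:36, 05:50–05:56, 08:27–08:40, 10:04–11:24, 12:54–15:12, 15:54–18:24

First set merges to 05:36–05:50, 05:56–08:40, 10:04–11:24, 15:54–18:24.
Second set merges to 04:51–08:27, 12:54–15:12.
Only in the first: 08:27–08:40, 10:04–11:24, 15:54–18:24.
Only in the second: 04:51–05:36, 05:50–05:56, 12:54–15:12.
Together these are the periods covered by exactly one.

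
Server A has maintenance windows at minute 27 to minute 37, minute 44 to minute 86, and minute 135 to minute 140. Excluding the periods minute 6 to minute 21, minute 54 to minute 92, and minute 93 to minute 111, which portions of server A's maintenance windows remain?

minute 27 to minute 37: no B overlap → unchanged.
minute 44 to minute 86 minus B → minute 44 to minute 54.
minute 135 to minute 140: no B overlap → unchanged.

minute 27 to minute 37, minute 44 to minute 54, minute 135 to minute 140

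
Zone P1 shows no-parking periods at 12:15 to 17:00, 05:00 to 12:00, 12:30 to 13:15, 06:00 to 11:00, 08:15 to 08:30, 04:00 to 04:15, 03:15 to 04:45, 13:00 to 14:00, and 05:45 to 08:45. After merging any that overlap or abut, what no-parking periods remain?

03:15–04:45, 05:00–12:00, 12:15–17:00

Sort by start: 03:15–04:45, 04:00–04:15, 05:00–12:00, 05:45–08:45, 06:00–11:00, 08:15–08:30, 12:15–17:00, 12:30–13:15, 13:00–14:00.
04:00–04:15 overlaps/touches 03:15–04:45 → extend to 03:15–04:45.
05:00–12:00 is disjoint → start new block.
05:45–08:45 overlaps/touches 05:00–12:00 → extend to 05:00–12:00.
06:00–11:00 overlaps/touches 05:00–12:00 → extend to 05:00–12:00.
08:15–08:30 overlaps/touches 05:00–12:00 → extend to 05:00–12:00.
12:15–17:00 is disjoint → start new block.
12:30–13:15 overlaps/touches 12:15–17:00 → extend to 12:15–17:00.
13:00–14:00 overlaps/touches 12:15–17:00 → extend to 12:15–17:00.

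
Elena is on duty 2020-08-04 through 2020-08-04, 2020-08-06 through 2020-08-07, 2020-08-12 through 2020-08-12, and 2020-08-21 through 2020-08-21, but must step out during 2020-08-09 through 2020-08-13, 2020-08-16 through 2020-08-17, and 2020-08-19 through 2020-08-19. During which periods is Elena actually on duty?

2020-08-04 through 2020-08-04 is untouched.
2020-08-06 through 2020-08-07 is untouched.
2020-08-12 through 2020-08-12 lies entirely inside B → drops out.
2020-08-21 through 2020-08-21 is untouched.

2020-08-04 through 2020-08-04, 2020-08-06 through 2020-08-07, 2020-08-21 through 2020-08-21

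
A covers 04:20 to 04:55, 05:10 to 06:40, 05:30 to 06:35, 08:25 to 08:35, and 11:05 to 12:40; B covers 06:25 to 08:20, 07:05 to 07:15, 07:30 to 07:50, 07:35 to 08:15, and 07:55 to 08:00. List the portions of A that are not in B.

04:20-04:55, 05:10-06:25, 08:25-08:35, 11:05-12:40

Merge the first list: 04:20-04:55, 05:10-06:40, 08:25-08:35, 11:05-12:40.
Merge the second list: 06:25-08:20.
04:20-04:55 is untouched.
05:10-06:40 with B removed leaves 05:10-06:25.
08:25-08:35 is untouched.
11:05-12:40 is untouched.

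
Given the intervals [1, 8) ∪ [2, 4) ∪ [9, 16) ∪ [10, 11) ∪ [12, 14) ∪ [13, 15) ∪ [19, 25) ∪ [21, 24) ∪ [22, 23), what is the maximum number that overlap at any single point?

Walk the sorted start/end points keeping a running depth.
The depth first hits 3 at 13.

3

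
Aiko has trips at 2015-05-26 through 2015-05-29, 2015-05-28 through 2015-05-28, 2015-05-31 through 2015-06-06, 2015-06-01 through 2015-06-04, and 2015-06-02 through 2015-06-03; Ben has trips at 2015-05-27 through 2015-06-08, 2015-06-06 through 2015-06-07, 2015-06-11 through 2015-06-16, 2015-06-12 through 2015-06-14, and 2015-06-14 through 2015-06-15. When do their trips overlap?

A, merged: 2015-05-26 through 2015-05-29, 2015-05-31 through 2015-06-06.
B, merged: 2015-05-27 through 2015-06-08, 2015-06-11 through 2015-06-16.
2015-05-26 through 2015-05-29 overlaps B on 2015-05-27 through 2015-05-29.
2015-05-31 through 2015-06-06 overlaps B on 2015-05-31 through 2015-06-06.

2015-05-27 through 2015-05-29, 2015-05-31 through 2015-06-06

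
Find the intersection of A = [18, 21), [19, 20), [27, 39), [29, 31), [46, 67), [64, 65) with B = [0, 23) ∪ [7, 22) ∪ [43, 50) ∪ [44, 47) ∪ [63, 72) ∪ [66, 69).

[18, 21) ∪ [46, 50) ∪ [63, 67)

First set merges to [18, 21), [27, 39), [46, 67).
Second set merges to [0, 23), [43, 50), [63, 72).
[18, 21) overlaps B on [18, 21).
[27, 39) falls entirely outside B.
[46, 67) overlaps B on [46, 50), [63, 67).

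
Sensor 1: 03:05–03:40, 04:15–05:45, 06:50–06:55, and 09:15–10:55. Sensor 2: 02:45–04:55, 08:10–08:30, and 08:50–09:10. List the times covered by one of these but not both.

02:45–03:05, 03:40–04:15, 04:55–05:45, 06:50–06:55, 08:10–08:30, 08:50–09:10, 09:15–10:55

Only in the first: 04:55–05:45, 06:50–06:55, 09:15–10:55.
Only in the second: 02:45–03:05, 03:40–04:15, 08:10–08:30, 08:50–09:10.
Together these are the periods covered by exactly one.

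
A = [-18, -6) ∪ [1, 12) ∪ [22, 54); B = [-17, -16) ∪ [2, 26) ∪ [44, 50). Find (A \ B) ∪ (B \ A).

[-18, -17) ∪ [-16, -6) ∪ [1, 2) ∪ [12, 22) ∪ [26, 44) ∪ [50, 54)

A but not B: [-18, -17), [-16, -6), [1, 2), [26, 44), [50, 54).
B but not A: [12, 22).
Combining gives A △ B.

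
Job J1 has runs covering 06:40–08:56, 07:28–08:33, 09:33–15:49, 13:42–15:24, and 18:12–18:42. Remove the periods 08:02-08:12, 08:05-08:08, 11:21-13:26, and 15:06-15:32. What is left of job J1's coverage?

06:40–08:02, 08:12–08:56, 09:33–11:21, 13:26–15:06, 15:32–15:49, 18:12–18:42

Merge the first list: 06:40–08:56, 09:33–15:49, 18:12–18:42.
Merge the second list: 08:02–08:12, 11:21–13:26, 15:06–15:32.
06:40–08:56 with B removed leaves 06:40–08:02, 08:12–08:56.
09:33–15:49 with B removed leaves 09:33–11:21, 13:26–15:06, 15:32–15:49.
18:12–18:42 is untouched.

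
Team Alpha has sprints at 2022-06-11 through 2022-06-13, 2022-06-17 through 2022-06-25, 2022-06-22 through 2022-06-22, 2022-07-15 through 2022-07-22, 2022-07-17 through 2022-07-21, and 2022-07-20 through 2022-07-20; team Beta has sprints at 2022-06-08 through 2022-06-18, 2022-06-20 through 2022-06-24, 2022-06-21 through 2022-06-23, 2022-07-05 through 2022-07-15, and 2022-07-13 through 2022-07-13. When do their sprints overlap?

Merge the first list: 2022-06-11 through 2022-06-13, 2022-06-17 through 2022-06-25, 2022-07-15 through 2022-07-22.
Merge the second list: 2022-06-08 through 2022-06-18, 2022-06-20 through 2022-06-24, 2022-07-05 through 2022-07-15.
2022-06-11 through 2022-06-13 meets the second set on 2022-06-11 through 2022-06-13.
2022-06-17 through 2022-06-25 meets the second set on 2022-06-17 through 2022-06-18, 2022-06-20 through 2022-06-24.
2022-07-15 through 2022-07-22 meets the second set on 2022-07-15 through 2022-07-15.

2022-06-11 through 2022-06-13, 2022-06-17 through 2022-06-18, 2022-06-20 through 2022-06-24, 2022-07-15 through 2022-07-15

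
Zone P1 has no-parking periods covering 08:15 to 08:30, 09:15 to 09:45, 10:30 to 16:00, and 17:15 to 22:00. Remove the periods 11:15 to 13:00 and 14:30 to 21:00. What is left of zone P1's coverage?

08:15-08:30: nothing removed.
09:15-09:45: nothing removed.
10:30-16:00 \ B = 10:30-11:15, 13:00-14:30.
17:15-22:00 \ B = 21:00-22:00.

08:15-08:30, 09:15-09:45, 10:30-11:15, 13:00-14:30, 21:00-22:00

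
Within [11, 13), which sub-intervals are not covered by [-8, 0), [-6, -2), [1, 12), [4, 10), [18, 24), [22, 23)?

After merging, the occupied span is [-8, 0), [1, 12), [18, 24).
Gaps within [11, 13): [12, 13).

[12, 13)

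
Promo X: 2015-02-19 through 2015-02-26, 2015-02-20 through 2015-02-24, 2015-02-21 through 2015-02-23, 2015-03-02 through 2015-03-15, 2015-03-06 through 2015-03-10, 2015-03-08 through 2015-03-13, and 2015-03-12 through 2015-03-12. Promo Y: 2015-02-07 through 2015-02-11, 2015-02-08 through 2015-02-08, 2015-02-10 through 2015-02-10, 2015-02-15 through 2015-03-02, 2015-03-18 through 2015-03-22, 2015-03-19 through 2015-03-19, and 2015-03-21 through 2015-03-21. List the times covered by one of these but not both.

2015-02-07 through 2015-02-11, 2015-02-15 through 2015-02-18, 2015-02-27 through 2015-03-01, 2015-03-03 through 2015-03-15, 2015-03-18 through 2015-03-22

First set merges to 2015-02-19 through 2015-02-26, 2015-03-02 through 2015-03-15.
Second set merges to 2015-02-07 through 2015-02-11, 2015-02-15 through 2015-03-02, 2015-03-18 through 2015-03-22.
Only in the first: 2015-03-03 through 2015-03-15.
Only in the second: 2015-02-07 through 2015-02-11, 2015-02-15 through 2015-02-18, 2015-02-27 through 2015-03-01, 2015-03-18 through 2015-03-22.
Together these are the periods covered by exactly one.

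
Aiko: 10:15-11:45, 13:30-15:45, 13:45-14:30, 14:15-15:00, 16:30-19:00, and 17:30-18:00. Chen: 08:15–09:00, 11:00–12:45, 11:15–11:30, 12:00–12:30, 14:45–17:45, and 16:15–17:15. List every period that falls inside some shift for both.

11:00–11:45, 14:45–15:45, 16:30–17:45

First set merges to 10:15–11:45, 13:30–15:45, 16:30–19:00.
Second set merges to 08:15–09:00, 11:00–12:45, 14:45–17:45.
10:15–11:45 meets the second set on 11:00–11:45.
13:30–15:45 meets the second set on 14:45–15:45.
16:30–19:00 meets the second set on 16:30–17:45.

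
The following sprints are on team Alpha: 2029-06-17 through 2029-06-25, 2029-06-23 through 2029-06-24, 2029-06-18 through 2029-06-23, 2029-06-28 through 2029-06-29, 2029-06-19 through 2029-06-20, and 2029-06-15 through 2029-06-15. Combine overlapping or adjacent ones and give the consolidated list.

2029-06-15 through 2029-06-15, 2029-06-17 through 2029-06-25, 2029-06-28 through 2029-06-29

Sort by start: 2029-06-15 through 2029-06-15, 2029-06-17 through 2029-06-25, 2029-06-18 through 2029-06-23, 2029-06-19 through 2029-06-20, 2029-06-23 through 2029-06-24, 2029-06-28 through 2029-06-29.
2029-06-17 through 2029-06-25 is disjoint → start new block.
2029-06-18 through 2029-06-23 overlaps/touches 2029-06-17 through 2029-06-25 → extend to 2029-06-17 through 2029-06-25.
2029-06-19 through 2029-06-20 overlaps/touches 2029-06-17 through 2029-06-25 → extend to 2029-06-17 through 2029-06-25.
2029-06-23 through 2029-06-24 overlaps/touches 2029-06-17 through 2029-06-25 → extend to 2029-06-17 through 2029-06-25.
2029-06-28 through 2029-06-29 is disjoint → start new block.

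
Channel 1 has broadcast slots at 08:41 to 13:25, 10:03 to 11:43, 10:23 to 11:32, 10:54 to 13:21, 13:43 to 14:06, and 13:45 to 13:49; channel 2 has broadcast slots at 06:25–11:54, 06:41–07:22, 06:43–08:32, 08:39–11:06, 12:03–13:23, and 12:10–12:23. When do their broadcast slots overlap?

Merge the first list: 08:41–13:25, 13:43–14:06.
Merge the second list: 06:25–11:54, 12:03–13:23.
08:41–13:25 overlaps B on 08:41–11:54, 12:03–13:23.
13:43–14:06 falls entirely outside B.

08:41–11:54, 12:03–13:23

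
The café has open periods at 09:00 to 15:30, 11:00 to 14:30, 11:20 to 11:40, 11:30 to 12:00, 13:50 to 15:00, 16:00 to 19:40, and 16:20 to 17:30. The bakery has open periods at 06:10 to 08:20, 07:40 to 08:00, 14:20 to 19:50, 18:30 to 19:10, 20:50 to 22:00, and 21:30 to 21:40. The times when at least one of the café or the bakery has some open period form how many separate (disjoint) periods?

A, merged: 09:00-15:30, 16:00-19:40.
B, merged: 06:10-08:20, 14:20-19:50, 20:50-22:00.
A ∪ B = 06:10-08:20, 09:00-19:50, 20:50-22:00.
That is 3 disjoint pieces.

3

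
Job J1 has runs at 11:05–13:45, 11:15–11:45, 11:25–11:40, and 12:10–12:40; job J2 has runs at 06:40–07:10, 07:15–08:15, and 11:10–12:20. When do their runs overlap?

First set merges to 11:05-13:45.
11:05-13:45 overlaps B on 11:10-12:20.

11:10-12:20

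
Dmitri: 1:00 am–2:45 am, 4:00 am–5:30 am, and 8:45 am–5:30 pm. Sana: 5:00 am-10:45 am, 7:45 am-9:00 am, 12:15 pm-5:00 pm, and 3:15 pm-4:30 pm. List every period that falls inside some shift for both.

Second set merges to 5:00 am–10:45 am, 12:15 pm–5:00 pm.
1:00 am–2:45 am meets no B interval.
4:00 am–5:30 am ∩ B → 5:00 am–5:30 am.
8:45 am–5:30 pm ∩ B → 8:45 am–10:45 am, 12:15 pm–5:00 pm.

5:00 am–5:30 am, 8:45 am–10:45 am, 12:15 pm–5:00 pm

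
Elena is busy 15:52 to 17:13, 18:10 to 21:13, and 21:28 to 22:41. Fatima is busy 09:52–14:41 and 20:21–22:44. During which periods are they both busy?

15:52–17:13: no overlap with the second set.
18:10–21:13 meets the second set on 20:21–21:13.
21:28–22:41 meets the second set on 21:28–22:41.

20:21–21:13, 21:28–22:41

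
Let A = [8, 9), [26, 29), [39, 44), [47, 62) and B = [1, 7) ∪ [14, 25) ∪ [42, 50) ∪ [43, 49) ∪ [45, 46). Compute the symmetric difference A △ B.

[1, 7) ∪ [8, 9) ∪ [14, 25) ∪ [26, 29) ∪ [39, 42) ∪ [44, 47) ∪ [50, 62)

B, merged: [1, 7), [14, 25), [42, 50).
Only in the first: [8, 9), [26, 29), [39, 42), [50, 62).
Only in the second: [1, 7), [14, 25), [44, 47).
Together these are the periods covered by exactly one.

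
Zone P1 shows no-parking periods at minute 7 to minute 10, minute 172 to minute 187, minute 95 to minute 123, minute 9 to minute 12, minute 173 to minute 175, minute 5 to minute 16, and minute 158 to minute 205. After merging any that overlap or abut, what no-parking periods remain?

Sort by start: minute 5 to minute 16, minute 7 to minute 10, minute 9 to minute 12, minute 95 to minute 123, minute 158 to minute 205, minute 172 to minute 187, minute 173 to minute 175.
minute 7 to minute 10 overlaps/touches minute 5 to minute 16 → extend to minute 5 to minute 16.
minute 9 to minute 12 overlaps/touches minute 5 to minute 16 → extend to minute 5 to minute 16.
minute 95 to minute 123 is disjoint → start new block.
minute 158 to minute 205 is disjoint → start new block.
minute 172 to minute 187 overlaps/touches minute 158 to minute 205 → extend to minute 158 to minute 205.
minute 173 to minute 175 overlaps/touches minute 158 to minute 205 → extend to minute 158 to minute 205.

minute 5 to minute 16, minute 95 to minute 123, minute 158 to minute 205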